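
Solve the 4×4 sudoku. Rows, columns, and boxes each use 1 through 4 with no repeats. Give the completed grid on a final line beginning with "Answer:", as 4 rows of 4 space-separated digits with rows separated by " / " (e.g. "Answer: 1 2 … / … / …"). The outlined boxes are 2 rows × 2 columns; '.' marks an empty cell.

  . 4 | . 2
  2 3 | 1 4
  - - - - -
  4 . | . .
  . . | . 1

Step 1. [r3c4∈{3}] r3c4's peers cover all but 3, so r3c4=3.
Step 2. [r3c3∈{2}] nothing but 2 survives at r3c3 ⇒ r3c3=2.
Step 3. [r1c3∈{3}] nothing but 3 survives at r1c3. So r1c3=3.
Step 4. [r4c3∈{4}] only 4 remains possible at r4c3, so r4c3=4.
Step 5. [r4c1∈{3}] r4c1's peers cover all but 3, so r4c1=3.
Step 6. [r3c2∈{1}] nothing but 1 survives at r3c2, so r3c2=1.
Step 7. [r1c1∈{1}] nothing but 1 survives at r1c1 ⇒ r1c1=1.
Step 8. [r4c2∈{2}] only 2 remains possible at r4c2, so r4c2=2.

Answer: 1 4 3 2 / 2 3 1 4 / 4 1 2 3 / 3 2 4 1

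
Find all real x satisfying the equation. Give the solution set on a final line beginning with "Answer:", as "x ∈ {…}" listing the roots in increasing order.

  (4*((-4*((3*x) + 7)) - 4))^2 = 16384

Step 1. [(4*((-4*((3*x) + 7)) - 4))^2 = 16384] LHS squared, RHS 16384 ≥ 0: apply √ (±), so sqrt: 4*((-4*((3*x) + 7)) - 4) = 128 or -128.
Step 2. [4*((-4*((3*x) + 7)) - 4) = 128 or -128] LHS = 4·(…); ÷4 both sides, so div: (-4*((3*x) + 7)) - 4 = 32 or -32.
Step 3. [(-4*((3*x) + 7)) - 4 = 32 or -32] 4 comes off first (add 4) ⇒ sub: -4*((3*x) + 7) = 36 or -28.
Step 4. [-4*((3*x) + 7) = 36 or -28] leading coefficient -4: divide by -4. So div: (3*x) + 7 = -9 or 7.
Step 5. [(3*x) + 7 = -9 or 7] subtract 7: x sits inside (… + 7), so sub: 3*x = -16 or 0.
Step 6. [3*x = -16 or 0] LHS = 3·(…); ÷3 both sides. So div: x = -16/3 or 0.

Answer: x ∈ {-16/3, 0}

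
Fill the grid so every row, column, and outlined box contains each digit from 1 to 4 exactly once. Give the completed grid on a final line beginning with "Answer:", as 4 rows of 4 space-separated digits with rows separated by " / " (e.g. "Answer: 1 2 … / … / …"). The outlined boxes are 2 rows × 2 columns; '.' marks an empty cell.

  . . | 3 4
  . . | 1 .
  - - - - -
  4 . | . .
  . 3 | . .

Step 1. [r2c4∈{2}] nothing but 2 survives at r2c4, so r2c4=2.
Step 2. [r4c4∈{1}] r4c4 has the single candidate 1. So r4c4=1.
Step 3. [r4c1∈{2}] r4c1 is down to just 2. So r4c1=2.
Step 4. [r1c2∈{1,2}] row 1 places 2 nowhere but r1c2. So r1c2=2.
Step 5. [r1c1∈{1}] nothing but 1 survives at r1c1, so r1c1=1.
Step 6. [r4c3∈{4}] nothing but 4 survives at r4c3 ⇒ r4c3=4.
Step 7. [r2c2∈{4}] only 4 remains possible at r2c2, so r2c2=4.
Step 8. [r3c3∈{2}] only 2 remains possible at r3c3, so r3c3=2.
Step 9. [r3c4∈{3}] r3c4's peers cover all but 3 ⇒ r3c4=3.
Step 10. [r2c1∈{3}] nothing but 3 survives at r2c1. So r2c1=3.
Step 11. [r3c2∈{1}] only 1 remains possible at r3c2. So r3c2=1.

Answer: 1 2 3 4 / 3 4 1 2 / 4 1 2 3 / 2 3 4 1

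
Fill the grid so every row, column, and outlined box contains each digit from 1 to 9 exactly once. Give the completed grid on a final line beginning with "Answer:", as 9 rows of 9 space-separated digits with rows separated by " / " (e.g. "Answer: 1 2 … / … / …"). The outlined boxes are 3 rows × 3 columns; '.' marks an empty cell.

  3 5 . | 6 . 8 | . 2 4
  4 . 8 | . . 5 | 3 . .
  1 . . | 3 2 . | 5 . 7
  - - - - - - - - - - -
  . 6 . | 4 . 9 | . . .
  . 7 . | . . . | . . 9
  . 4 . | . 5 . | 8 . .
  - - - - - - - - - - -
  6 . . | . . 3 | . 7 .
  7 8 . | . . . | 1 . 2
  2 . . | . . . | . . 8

Step 1. [r1c5∈{1,7,9}] 1 has one home in row 1: r1c5, so r1c5=1.
Step 2. [r3c2∈{9}] nothing but 9 survives at r3c2. So r3c2=9.
Step 3. [r7c4∈{1,2,5,8,9}] across row 7, 2 lands solely at r7c4 ⇒ r7c4=2.
Step 4. [r9c2∈{1,3}] in col 2, 3 fits only at r9c2, so r9c2=3.
Step 5. [r8c8∈{3,4,5,6,9}] 3 has one home in row 8: r8c8 ⇒ r8c8=3.
Step 6. [r5c4∈{1,8}] 8 has one home in col 4: r5c4, so r5c4=8.
Step 7. [r5c1∈{5}] r5c1 is down to just 5. So r5c1=5.
Step 8. [r1c7∈{9}] nothing but 9 survives at r1c7. So r1c7=9.
Step 9. [r9c8∈{4,5,6,9}] in col 8, 9 fits only at r9c8 ⇒ r9c8=9.
Step 10. [r9c7∈{4,6}] in box 9, 6 fits only at r9c7. So r9c7=6.
Step 11. [r5c8∈{1,4,6}] col 8 places 4 nowhere but r5c8. So r5c8=4.
Step 12. [r5c7∈{2}] r5c7 is down to just 2. So r5c7=2.
Step 13. [r6c6∈{1,2,6,7}] col 6 places 2 nowhere but r6c6. So r6c6=2.
Step 14. [r9c6∈{1,4,7}] in col 6, 7 fits only at r9c6 ⇒ r9c6=7.
Step 15. [r9c5∈{4}] r9c5 has the single candidate 4 ⇒ r9c5=4.
Step 16. [r8c3∈{4,5,9}] 4 has one home in row 8: r8c3. So r8c3=4.
Step 17. [r7c3∈{1,5,9}] r7c3 is the only open cell in box 7 admitting 9. So r7c3=9.
Step 18. [r5c6∈{1,6}] 1 has one home in col 6: r5c6, so r5c6=1.
Step 19. [r5c3∈{3}] r5c3 has the single candidate 3, so r5c3=3.
Step 20. [r6c3∈{1}] r6c3 is down to just 1, so r6c3=1.
Step 21. [r6c8∈{6}] r6c8's peers cover all but 6 ⇒ r6c8=6.
Step 22. [r6c4∈{7}] r6c4 has the single candidate 7 ⇒ r6c4=7.
Step 23. [r8c4∈{5,9}] 5 has one home in row 8: r8c4 ⇒ r8c4=5.
Step 24. [r4c8∈{1,5}] r4c8 is the only open cell in col 8 admitting 5 ⇒ r4c8=5.
Step 25. [r4c9∈{1,3}] in row 4, 1 fits only at r4c9, so r4c9=1.
Step 26. [r8c5∈{6,9}] 9 has one home in row 8: r8c5 ⇒ r8c5=9.
Step 27. [r7c7∈{4}] nothing but 4 survives at r7c7 ⇒ r7c7=4.
Step 28. [r4c5∈{3}] only 3 remains possible at r4c5. So r4c5=3.
Step 29. [r3c3∈{6}] r3c3 is down to just 6. So r3c3=6.
Step 30. [r6c9∈{3}] only 3 remains possible at r6c9 ⇒ r6c9=3.
Step 31. [r9c4∈{1}] nothing but 1 survives at r9c4, so r9c4=1.
Step 32. [r3c8∈{8}] only 8 remains possible at r3c8. So r3c8=8.
Step 33. [r4c1∈{8}] r4c1 has the single candidate 8 ⇒ r4c1=8.
Step 34. [r2c8∈{1}] r2c8 is down to just 1. So r2c8=1.
Step 35. [r6c1∈{9}] r6c1's peers cover all but 9 ⇒ r6c1=9.
Step 36. [r4c3∈{2}] only 2 remains possible at r4c3, so r4c3=2.
Step 37. [r8c6∈{6}] r8c6 has the single candidate 6, so r8c6=6.
Step 38. [r7c9∈{5}] r7c9 has the single candidate 5 ⇒ r7c9=5.
Step 39. [r2c5∈{7}] r2c5 is down to just 7 ⇒ r2c5=7.
Step 40. [r2c4∈{9}] r2c4's peers cover all but 9. So r2c4=9.
Step 41. [r3c6∈{4}] r3c6's peers cover all but 4, so r3c6=4.
Step 42. [r2c9∈{6}] r2c9 is down to just 6 ⇒ r2c9=6.
Step 43. [r9c3∈{5}] r9c3 is down to just 5. So r9c3=5.
Step 44. [r5c5∈{6}] r5c5's peers cover all but 6. So r5c5=6.
Step 45. [r4c7∈{7}] r4c7's peers cover all but 7. So r4c7=7.
Step 46. [r7c5∈{8}] only 8 remains possible at r7c5, so r7c5=8.
Step 47. [r2c2∈{2}] r2c2 is down to just 2. So r2c2=2.
Step 48. [r7c2∈{1}] nothing but 1 survives at r7c2. So r7c2=1.
Step 49. [r1c3∈{7}] r1c3 has the single candidate 7, so r1c3=7.

Answer: 3 5 7 6 1 8 9 2 4 / 4 2 8 9 7 5 3 1 6 / 1 9 6 3 2 4 5 8 7 / 8 6 2 4 3 9 7 5 1 / 5 7 3 8 6 1 2 4 9 / 9 4 1 7 5 2 8 6 3 / 6 1 9 2 8 3 4 7 5 / 7 8 4 5 9 6 1 3 2 / 2 3 5 1 4 7 6 9 8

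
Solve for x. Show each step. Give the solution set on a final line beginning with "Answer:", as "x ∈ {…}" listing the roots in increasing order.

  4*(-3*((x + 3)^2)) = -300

Step 1. [4*(-3*((x + 3)^2)) = -300] divide by the outer 4 ⇒ div: -3*((x + 3)^2) = -75.
Step 2. [-3*((x + 3)^2) = -75] -3·(inner) — divide through by -3, so div: (x + 3)^2 = 25.
Step 3. [(x + 3)^2 = 25] √ both sides: 25 ≥ 0 gives two branches ⇒ sqrt: x + 3 = 5 or -5.
Step 4. [x + 3 = 5 or -5] the outer +3 inverts by subtracting 3. So sub: x = 2 or -8.

Answer: x ∈ {-8, 2}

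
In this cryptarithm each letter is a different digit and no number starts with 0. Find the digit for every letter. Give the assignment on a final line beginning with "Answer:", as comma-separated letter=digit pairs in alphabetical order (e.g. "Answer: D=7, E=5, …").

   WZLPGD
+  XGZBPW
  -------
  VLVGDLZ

Step 1. [col 1: D + W ≡ Z (mod 10)] several values work for Z in column 1 (D + W ≡ Z (mod 10), carry-in 0); try Z=5 ⇒ Z=5.
Step 2. [V] adding two 6-digit numbers gives at most 6+1 digits, and here it does — V is that final carry and must be 1, so V=1.
Step 3. [col 1: D + W ≡ Z (mod 10)] column 1 (D + W ≡ Z (mod 10), carry-in 0) doesn't pin D yet; pick D=3 and continue, so D=3.
Step 4. [col 1: D + W ≡ Z (mod 10)] column 1: given D=3, Z=5, carry-in 0, and digits 1,3,5 already taken and all letters distinct, D+W≡Z (mod 10) forces W=2. So W=2.
Step 5. [col 2: G + P ≡ L (mod 10)] column 2 (G + P ≡ L (mod 10), carry-in 0) doesn't pin G yet; pick G=6 and continue. So G=6.
Step 6. [col 2: G + P ≡ L (mod 10)] no forcing yet in column 2 (carry-in 0); L=0 is free and consistent — try it ⇒ L=0.
Step 7. [col 2: G + P ≡ L (mod 10)] from column 2 (G=6, L=0, carry-in 0, digits 0,1,2,3,5,6 already taken and all letters distinct): P must equal 4, so P=4.
Step 8. [col 3: P + B ≡ D (mod 10)] column 3 reads P+B+carry(1)=D with P=4, D=3; with digits 0,1,2,3,4,5,6 already taken and all letters distinct, the only value for B is 8. So B=8.
Step 9. [col 6: W + X ≡ L (mod 10)] in column 6 we have W+X≡L with carry-in 1; given W=2, L=0 and digits 0,1,2,3,4,5,6,8 already taken and all letters distinct, that pins X to 7 ⇒ X=7.

Answer: B=8, D=3, G=6, L=0, P=4, V=1, W=2, X=7, Z=5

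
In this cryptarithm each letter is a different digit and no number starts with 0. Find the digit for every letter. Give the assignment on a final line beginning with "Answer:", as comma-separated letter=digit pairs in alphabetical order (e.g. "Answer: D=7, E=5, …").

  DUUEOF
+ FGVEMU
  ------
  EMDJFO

Step 1. [col 1: F + U ≡ O (mod 10)] O=5 is one option consistent with column 1 (F + U ≡ O (mod 10), carry-in 0) — take it ⇒ O=5.
Step 2. [col 1: F + U ≡ O (mod 10)] no forcing yet in column 1 (carry-in 0); U=1 is free and consistent — try it, so U=1.
Step 3. [col 1: F + U ≡ O (mod 10)] from column 1 (U=1, O=5, carry-in 0, digits 1,5 already taken and all letters distinct): F must equal 4 ⇒ F=4.
Step 4. [col 2: O + M ≡ F (mod 10)] in column 2 we have O+M≡F with carry-in 0; given O=5, F=4 and digits 1,4,5 already taken and all letters distinct, that pins M to 9, so M=9.
Step 5. [col 3: E + E ≡ J (mod 10)] several values work for E in column 3 (E + E ≡ J (mod 10), carry-in 1); try E=6. So E=6.
Step 6. [col 3: E + E ≡ J (mod 10)] column 3 reads E+E+carry(1)=J with E=6; with digits 1,4,5,6,9 already taken and all letters distinct, the only value for J is 3, so J=3.
Step 7. [col 4: U + V ≡ D (mod 10)] several values work for D in column 4 (U + V ≡ D (mod 10), carry-in 1); try D=2 ⇒ D=2.
Step 8. [col 4: U + V ≡ D (mod 10)] from column 4 (U=1, D=2, carry-in 1, digits 1,2,3,4,5,6,9 already taken and all letters distinct): V must equal 0. So V=0.
Step 9. [col 5: U + G ≡ M (mod 10)] in column 5 we have U+G≡M with carry-in 0; given U=1, M=9 and digits 0,1,2,3,4,5,6,9 already taken and all letters distinct, that pins G to 8. So G=8.

Answer: D=2, E=6, F=4, G=8, J=3, M=9, O=5, U=1, V=0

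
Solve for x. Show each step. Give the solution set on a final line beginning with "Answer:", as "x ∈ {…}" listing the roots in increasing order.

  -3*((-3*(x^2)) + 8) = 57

Step 1. [-3*((-3*(x^2)) + 8) = 57] leading coefficient -3: divide by -3. So div: (-3*(x^2)) + 8 = -19.
Step 2. [(-3*(x^2)) + 8 = -19] the outer +8 inverts by subtracting 8. So sub: -3*(x^2) = -27.
Step 3. [-3*(x^2) = -27] -3·(inner) — divide through by -3. So div: x^2 = 9.
Step 4. [x^2 = 9] LHS squared, RHS 9 ≥ 0: apply √ (±), so sqrt: x = 3 or -3.

Answer: x ∈ {-3, 3}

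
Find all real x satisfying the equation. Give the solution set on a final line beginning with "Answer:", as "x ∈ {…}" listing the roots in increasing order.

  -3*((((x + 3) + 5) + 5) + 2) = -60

Step 1. [-3*((((x + 3) + 5) + 5) + 2) = -60] -3 out front; divide by -3. So div: (((x + 3) + 5) + 5) + 2 = 20.
Step 2. [(((x + 3) + 5) + 5) + 2 = 20] subtract 2: x sits inside (… + 2). So sub: ((x + 3) + 5) + 5 = 18.
Step 3. [((x + 3) + 5) + 5 = 18] 5 comes off first (subtract 5). So sub: (x + 3) + 5 = 13.
Step 4. [(x + 3) + 5 = 13] 5 comes off first (subtract 5), so sub: x + 3 = 8.
Step 5. [x + 3 = 8] 3 comes off first (subtract 3) ⇒ sub: x = 5.

Answer: x ∈ {5}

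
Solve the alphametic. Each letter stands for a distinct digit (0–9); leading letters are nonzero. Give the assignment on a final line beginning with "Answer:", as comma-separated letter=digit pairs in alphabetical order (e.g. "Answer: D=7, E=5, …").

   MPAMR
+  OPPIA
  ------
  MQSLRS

Step 1. [col 1: R + A ≡ S (mod 10)] S=3 is one option consistent with column 1 (R + A ≡ S (mod 10), carry-in 0) — take it ⇒ S=3.
Step 2. [col 1: R + A ≡ S (mod 10)] A=9 is one option consistent with column 1 (R + A ≡ S (mod 10), carry-in 0) — take it, so A=9.
Step 3. [M] the sum has 6 digits but both addends have 5; that extra leading digit M is the final carry, namely 1 ⇒ M=1.
Step 4. [col 1: R + A ≡ S (mod 10)] from column 1 (A=9, S=3, carry-in 0, digits 1,3,9 already taken and all letters distinct): R must equal 4. So R=4.
Step 5. [col 2: M + I ≡ R (mod 10)] column 2 reads M+I+carry(1)=R with M=1, R=4; with digits 1,3,4,9 already taken and all letters distinct, the only value for I is 2 ⇒ I=2.
Step 6. [col 3: A + P ≡ L (mod 10)] column 3 (A + P ≡ L (mod 10), carry-in 0) doesn't pin P yet; pick P=6 and continue. So P=6.
Step 7. [col 3: A + P ≡ L (mod 10)] column 3 reads A+P+carry(0)=L with A=9, P=6; with digits 1,2,3,4,6,9 already taken and all letters distinct, the only value for L is 5, so L=5.
Step 8. [col 5: M + O ≡ Q (mod 10)] column 5: given M=1, carry-in 1, and digits 1,2,3,4,5,6,9 already taken and all letters distinct, M+O≡Q (mod 10) forces Q=0. So Q=0.
Step 9. [col 5: M + O ≡ Q (mod 10)] from column 5 (M=1, Q=0, carry-in 1, digits 0,1,2,3,4,5,6,9 already taken and all letters distinct): O must equal 8, so O=8.

Answer: A=9, I=2, L=5, M=1, O=8, P=6, Q=0, R=4, S=3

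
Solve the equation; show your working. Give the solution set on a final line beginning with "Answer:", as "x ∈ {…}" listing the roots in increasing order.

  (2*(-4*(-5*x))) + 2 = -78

Step 1. [(2*(-4*(-5*x))) + 2 = -78] peel the +2: subtract 2 from each side, so sub: 2*(-4*(-5*x)) = -80.
Step 2. [2*(-4*(-5*x)) = -80] 2 out front; divide by 2. So div: -4*(-5*x) = -40.
Step 3. [-4*(-5*x) = -40] -4 out front; divide by -4. So div: -5*x = 10.
Step 4. [-5*x = 10] -5 out front; divide by -5. So div: x = -2.

Answer: x ∈ {-2}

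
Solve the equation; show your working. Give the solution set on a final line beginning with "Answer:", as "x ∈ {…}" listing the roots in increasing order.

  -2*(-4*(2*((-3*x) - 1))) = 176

Step 1. [-2*(-4*(2*((-3*x) - 1))) = 176] leading coefficient -2: divide by -2, so div: -4*(2*((-3*x) - 1)) = -88.
Step 2. [-4*(2*((-3*x) - 1)) = -88] -4 out front; divide by -4, so div: 2*((-3*x) - 1) = 22.
Step 3. [2*((-3*x) - 1) = 22] leading coefficient 2: divide by 2, so div: (-3*x) - 1 = 11.
Step 4. [(-3*x) - 1 = 11] 1 comes off first (add 1). So sub: -3*x = 12.
Step 5. [-3*x = 12] divide by the outer -3 ⇒ div: x = -4.

Answer: x ∈ {-4}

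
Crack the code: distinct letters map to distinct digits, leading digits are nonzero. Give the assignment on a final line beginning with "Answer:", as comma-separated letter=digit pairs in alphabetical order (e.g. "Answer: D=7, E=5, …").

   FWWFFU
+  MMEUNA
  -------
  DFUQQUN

Step 1. [col 1: U + A ≡ N (mod 10)] column 1 (U + A ≡ N (mod 10), carry-in 0) doesn't pin U yet; pick U=4 and continue. So U=4.
Step 2. [D] D is the leading digit of a 7-digit sum of two 6-digit numbers; the final carry is exactly 1. So D=1.
Step 3. [col 1: U + A ≡ N (mod 10)] N=0 is one option consistent with column 1 (U + A ≡ N (mod 10), carry-in 0) — take it. So N=0.
Step 4. [col 1: U + A ≡ N (mod 10)] from column 1 (U=4, N=0, carry-in 0, digits 0,1,4 already taken and all letters distinct): A must equal 6, so A=6.
Step 5. [col 2: F + N ≡ U (mod 10)] from column 2 (N=0, U=4, carry-in 1, digits 0,1,4,6 already taken and all letters distinct): F must equal 3. So F=3.
Step 6. [col 3: F + U ≡ Q (mod 10)] from column 3 (F=3, U=4, carry-in 0, digits 0,1,3,4,6 already taken and all letters distinct): Q must equal 7, so Q=7.
Step 7. [col 4: W + E ≡ Q (mod 10)] several values work for E in column 4 (W + E ≡ Q (mod 10), carry-in 0); try E=2. So E=2.
Step 8. [col 4: W + E ≡ Q (mod 10)] column 4: given E=2, Q=7, carry-in 0, and digits 0,1,2,3,4,6,7 already taken and all letters distinct, W+E≡Q (mod 10) forces W=5. So W=5.
Step 9. [col 5: W + M ≡ U (mod 10)] column 5 reads W+M+carry(0)=U with W=5, U=4; with digits 0,1,2,3,4,5,6,7 already taken and all letters distinct, the only value for M is 9, so M=9.

Answer: A=6, D=1, E=2, F=3, M=9, N=0, Q=7, U=4, W=5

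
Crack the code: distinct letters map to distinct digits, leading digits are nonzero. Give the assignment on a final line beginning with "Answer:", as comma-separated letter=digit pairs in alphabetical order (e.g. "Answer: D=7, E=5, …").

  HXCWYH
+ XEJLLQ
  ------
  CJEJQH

Step 1. [col 1: H + Q ≡ H (mod 10)] in column 1 we have H+Q≡H with carry-in 0; given nothing yet and all letters distinct, none taken yet, that pins Q to 0. So Q=0.
Step 2. [col 1: H + Q ≡ H (mod 10)] column 1 (H + Q ≡ H (mod 10), carry-in 0) doesn't pin H yet; pick H=5 and continue ⇒ H=5.
Step 3. [col 2: Y + L ≡ Q (mod 10)] several values work for Y in column 2 (Y + L ≡ Q (mod 10), carry-in 0); try Y=9, so Y=9.
Step 4. [col 2: Y + L ≡ Q (mod 10)] in column 2 we have Y+L≡Q with carry-in 0; given Y=9, Q=0 and digits 0,5,9 already taken and all letters distinct, that pins L to 1, so L=1.
Step 5. [col 3: W + L ≡ J (mod 10)] no forcing yet in column 3 (carry-in 1); J=6 is free and consistent — try it ⇒ J=6.
Step 6. [col 3: W + L ≡ J (mod 10)] column 3 reads W+L+carry(1)=J with L=1, J=6; with digits 0,1,5,6,9 already taken and all letters distinct, the only value for W is 4. So W=4.
Step 7. [col 4: C + J ≡ E (mod 10)] several values work for C in column 4 (C + J ≡ E (mod 10), carry-in 0); try C=7, so C=7.
Step 8. [col 4: C + J ≡ E (mod 10)] in column 4 we have C+J≡E with carry-in 0; given C=7, J=6 and digits 0,1,4,5,6,7,9 already taken and all letters distinct, that pins E to 3 ⇒ E=3.
Step 9. [col 5: X + E ≡ J (mod 10)] in column 5 we have X+E≡J with carry-in 1; given E=3, J=6 and digits 0,1,3,4,5,6,7,9 already taken and all letters distinct, that pins X to 2. So X=2.

Answer: C=7, E=3, H=5, J=6, L=1, Q=0, W=4, X=2, Y=9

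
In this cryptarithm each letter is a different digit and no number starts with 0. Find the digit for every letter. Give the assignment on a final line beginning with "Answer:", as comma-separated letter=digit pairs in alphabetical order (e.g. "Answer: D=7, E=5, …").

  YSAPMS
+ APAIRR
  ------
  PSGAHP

Step 1. [col 1: S + R ≡ P (mod 10)] column 1 (S + R ≡ P (mod 10), carry-in 0) doesn't pin P yet; pick P=9 and continue. So P=9.
Step 2. [col 1: S + R ≡ P (mod 10)] R=1 is one option consistent with column 1 (S + R ≡ P (mod 10), carry-in 0) — take it. So R=1.
Step 3. [col 1: S + R ≡ P (mod 10)] column 1 reads S+R+carry(0)=P with R=1, P=9; with digits 1,9 already taken and all letters distinct, the only value for S is 8 ⇒ S=8.
Step 4. [col 2: M + R ≡ H (mod 10)] H=5 is one option consistent with column 2 (M + R ≡ H (mod 10), carry-in 0) — take it ⇒ H=5.
Step 5. [col 2: M + R ≡ H (mod 10)] from column 2 (R=1, H=5, carry-in 0, digits 1,5,8,9 already taken and all letters distinct): M must equal 4, so M=4.
Step 6. [col 3: P + I ≡ A (mod 10)] column 3 (P + I ≡ A (mod 10), carry-in 0) doesn't pin A yet; pick A=6 and continue, so A=6.
Step 7. [col 3: P + I ≡ A (mod 10)] from column 3 (P=9, A=6, carry-in 0, digits 1,4,5,6,8,9 already taken and all letters distinct): I must equal 7. So I=7.
Step 8. [col 4: A + A ≡ G (mod 10)] column 4 reads A+A+carry(1)=G with A=6; with digits 1,4,5,6,7,8,9 already taken and all letters distinct, the only value for G is 3 ⇒ G=3.
Step 9. [col 6: Y + A ≡ P (mod 10)] from column 6 (A=6, P=9, carry-in 1, digits 1,3,4,5,6,7,8,9 already taken and all letters distinct): Y must equal 2, so Y=2.

Answer: A=6, G=3, H=5, I=7, M=4, P=9, R=1, S=8, Y=2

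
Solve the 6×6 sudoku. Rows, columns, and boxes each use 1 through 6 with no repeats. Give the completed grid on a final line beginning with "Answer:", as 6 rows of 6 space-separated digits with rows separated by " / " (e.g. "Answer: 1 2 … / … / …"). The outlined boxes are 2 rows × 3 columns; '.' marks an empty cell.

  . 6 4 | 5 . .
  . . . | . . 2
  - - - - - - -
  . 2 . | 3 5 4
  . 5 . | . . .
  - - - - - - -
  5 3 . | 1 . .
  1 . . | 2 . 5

Step 1. [r4c4∈{6}] r4c4's peers cover all but 6 ⇒ r4c4=6.
Step 2. [r2c5∈{1,3,4,6}] row 2 places 6 nowhere but r2c5 ⇒ r2c5=6.
Step 3. [r4c6∈{1}] r4c6's peers cover all but 1, so r4c6=1.
Step 4. [r2c1∈{3}] only 3 remains possible at r2c1, so r2c1=3.
Step 5. [r6c5∈{3,4}] row 6 places 3 nowhere but r6c5, so r6c5=3.
Step 6. [r3c3∈{1,6}] across row 3, 1 lands solely at r3c3. So r3c3=1.
Step 7. [r6c3∈{6}] r6c3 is down to just 6. So r6c3=6.
Step 8. [r5c6∈{6}] nothing but 6 survives at r5c6, so r5c6=6.
Step 9. [r1c1∈{2}] only 2 remains possible at r1c1, so r1c1=2.
Step 10. [r2c3∈{5}] r2c3 is down to just 5. So r2c3=5.
Step 11. [r2c2∈{1}] r2c2 has the single candidate 1 ⇒ r2c2=1.
Step 12. [r4c5∈{2}] nothing but 2 survives at r4c5. So r4c5=2.
Step 13. [r5c3∈{2}] only 2 remains possible at r5c3 ⇒ r5c3=2.
Step 14. [r4c1∈{4}] r4c1's peers cover all but 4, so r4c1=4.
Step 15. [r6c2∈{4}] only 4 remains possible at r6c2 ⇒ r6c2=4.
Step 16. [r4c3∈{3}] only 3 remains possible at r4c3. So r4c3=3.
Step 17. [r1c5∈{1}] r1c5 has the single candidate 1, so r1c5=1.
Step 18. [r5c5∈{4}] r5c5 is down to just 4. So r5c5=4.
Step 19. [r3c1∈{6}] nothing but 6 survives at r3c1 ⇒ r3c1=6.
Step 20. [r1c6∈{3}] r1c6 is down to just 3. So r1c6=3.
Step 21. [r2c4∈{4}] r2c4 has the single candidate 4, so r2c4=4.

Answer: 2 6 4 5 1 3 / 3 1 5 4 6 2 / 6 2 1 3 5 4 / 4 5 3 6 2 1 / 5 3 2 1 4 6 / 1 4 6 2 3 5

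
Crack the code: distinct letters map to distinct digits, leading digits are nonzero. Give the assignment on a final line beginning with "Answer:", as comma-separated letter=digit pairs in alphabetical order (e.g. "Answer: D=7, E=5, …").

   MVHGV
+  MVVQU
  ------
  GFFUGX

Step 1. [G] the sum has 6 digits but both addends have 5; that extra leading digit G is the final carry, namely 1. So G=1.
Step 2. [col 1: V + U ≡ X (mod 10)] column 1 (V + U ≡ X (mod 10), carry-in 0) doesn't pin U yet; pick U=8 and continue, so U=8.
Step 3. [col 1: V + U ≡ X (mod 10)] several values work for V in column 1 (V + U ≡ X (mod 10), carry-in 0); try V=2 ⇒ V=2.
Step 4. [col 1: V + U ≡ X (mod 10)] column 1: given V=2, U=8, carry-in 0, and digits 1,2,8 already taken and all letters distinct, V+U≡X (mod 10) forces X=0, so X=0.
Step 5. [col 2: G + Q ≡ G (mod 10)] column 2 reads G+Q+carry(1)=G with G=1; with digits 0,1,2,8 already taken and all letters distinct, the only value for Q is 9, so Q=9.
Step 6. [col 3: H + V ≡ U (mod 10)] column 3 reads H+V+carry(1)=U with V=2, U=8; with digits 0,1,2,8,9 already taken and all letters distinct, the only value for H is 5. So H=5.
Step 7. [col 4: V + V ≡ F (mod 10)] column 4 reads V+V+carry(0)=F with V=2; with digits 0,1,2,5,8,9 already taken and all letters distinct, the only value for F is 4 ⇒ F=4.
Step 8. [col 5: M + M ≡ F (mod 10)] from column 5 (F=4, carry-in 0, digits 0,1,2,4,5,8,9 already taken and all letters distinct): M must equal 7. So M=7.

Answer: F=4, G=1, H=5, M=7, Q=9, U=8, V=2, X=0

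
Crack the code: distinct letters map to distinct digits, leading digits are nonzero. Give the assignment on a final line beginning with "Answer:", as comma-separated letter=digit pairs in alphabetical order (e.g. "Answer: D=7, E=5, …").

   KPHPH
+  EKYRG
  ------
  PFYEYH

Step 1. [col 1: H + G ≡ H (mod 10)] in column 1 we have H+G≡H with carry-in 0; given nothing yet and all letters distinct, none taken yet, that pins G to 0. So G=0.
Step 2. [P] the sum has 6 digits but both addends have 5; that extra leading digit P is the final carry, namely 1. So P=1.
Step 3. [col 1: H + G ≡ H (mod 10)] no forcing yet in column 1 (carry-in 0); H=6 is free and consistent — try it ⇒ H=6.
Step 4. [col 2: P + R ≡ Y (mod 10)] no forcing yet in column 2 (carry-in 0); R=8 is free and consistent — try it. So R=8.
Step 5. [col 2: P + R ≡ Y (mod 10)] in column 2 we have P+R≡Y with carry-in 0; given P=1, R=8 and digits 0,1,6,8 already taken and all letters distinct, that pins Y to 9. So Y=9.
Step 6. [col 3: H + Y ≡ E (mod 10)] column 3 reads H+Y+carry(0)=E with H=6, Y=9; with digits 0,1,6,8,9 already taken and all letters distinct, the only value for E is 5. So E=5.
Step 7. [col 4: P + K ≡ Y (mod 10)] in column 4 we have P+K≡Y with carry-in 1; given P=1, Y=9 and digits 0,1,5,6,8,9 already taken and all letters distinct, that pins K to 7 ⇒ K=7.
Step 8. [col 5: K + E ≡ F (mod 10)] column 5 reads K+E+carry(0)=F with K=7, E=5; with digits 0,1,5,6,7,8,9 already taken and all letters distinct, the only value for F is 2 ⇒ F=2.

Answer: E=5, F=2, G=0, H=6, K=7, P=1, R=8, Y=9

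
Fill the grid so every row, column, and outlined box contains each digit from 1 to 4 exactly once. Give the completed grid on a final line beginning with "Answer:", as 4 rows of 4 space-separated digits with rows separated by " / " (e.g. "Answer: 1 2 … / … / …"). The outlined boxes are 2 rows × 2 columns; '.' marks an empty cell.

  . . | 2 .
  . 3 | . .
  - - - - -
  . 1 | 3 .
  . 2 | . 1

Step 1. [r2c4∈{4}] r2c4 is down to just 4, so r2c4=4.
Step 2. [r1c1∈{1,4}] r1c1 is the only open cell in row 1 admitting 1, so r1c1=1.
Step 3. [r4c1∈{3,4}] across row 4, 3 lands solely at r4c1 ⇒ r4c1=3.
Step 4. [r3c4∈{2}] r3c4's peers cover all but 2 ⇒ r3c4=2.
Step 5. [r4c3∈{4}] nothing but 4 survives at r4c3, so r4c3=4.
Step 6. [r1c4∈{3}] r1c4 is down to just 3 ⇒ r1c4=3.
Step 7. [r2c1∈{2}] nothing but 2 survives at r2c1, so r2c1=2.
Step 8. [r1c2∈{4}] only 4 remains possible at r1c2. So r1c2=4.
Step 9. [r3c1∈{4}] r3c1's peers cover all but 4, so r3c1=4.
Step 10. [r2c3∈{1}] nothing but 1 survives at r2c3 ⇒ r2c3=1.

Answer: 1 4 2 3 / 2 3 1 4 / 4 1 3 2 / 3 2 4 1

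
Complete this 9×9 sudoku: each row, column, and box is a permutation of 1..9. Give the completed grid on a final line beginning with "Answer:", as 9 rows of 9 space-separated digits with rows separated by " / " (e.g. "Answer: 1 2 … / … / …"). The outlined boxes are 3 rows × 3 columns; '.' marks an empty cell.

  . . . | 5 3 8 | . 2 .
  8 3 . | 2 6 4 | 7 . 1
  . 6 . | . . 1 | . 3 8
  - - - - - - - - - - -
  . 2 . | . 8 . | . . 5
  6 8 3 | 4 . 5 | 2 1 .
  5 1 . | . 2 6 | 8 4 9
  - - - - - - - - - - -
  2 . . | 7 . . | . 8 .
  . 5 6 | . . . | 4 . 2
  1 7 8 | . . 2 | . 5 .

Step 1. [r3c4∈{9}] nothing but 9 survives at r3c4 ⇒ r3c4=9.
Step 2. [r4c6∈{3,7,9}] across col 6, 7 lands solely at r4c6, so r4c6=7.
Step 3. [r4c7∈{3,6}] box 6 places 3 nowhere but r4c7. So r4c7=3.
Step 4. [r1c9∈{4,6}] 4 has one home in col 9: r1c9 ⇒ r1c9=4.
Step 5. [r1c2∈{9}] r1c2 is down to just 9 ⇒ r1c2=9.
Step 6. [r5c5∈{9}] only 9 remains possible at r5c5, so r5c5=9.
Step 7. [r3c3∈{2,4,5,7}] r3c3 is the only open cell in row 3 admitting 2, so r3c3=2.
Step 8. [r7c7∈{1,6,9}] r7c7 is the only open cell in col 7 admitting 1, so r7c7=1.
Step 9. [r7c9∈{3,6}] row 7 places 6 nowhere but r7c9, so r7c9=6.
Step 10. [r7c6∈{3,9}] 3 has one home in row 7: r7c6. So r7c6=3.
Step 11. [r7c3∈{4,9}] across row 7, 9 lands solely at r7c3, so r7c3=9.
Step 12. [r3c1∈{4,7}] 4 has one home in row 3: r3c1. So r3c1=4.
Step 13. [r8c6∈{9}] nothing but 9 survives at r8c6, so r8c6=9.
Step 14. [r4c4∈{1}] only 1 remains possible at r4c4. So r4c4=1.
Step 15. [r7c5∈{4,5}] in row 7, 5 fits only at r7c5. So r7c5=5.
Step 16. [r6c3∈{7}] r6c3's peers cover all but 7, so r6c3=7.
Step 17. [r1c3∈{1}] r1c3 is down to just 1, so r1c3=1.
Step 18. [r7c2∈{4}] r7c2 has the single candidate 4 ⇒ r7c2=4.
Step 19. [r3c5∈{7}] r3c5's peers cover all but 7. So r3c5=7.
Step 20. [r8c5∈{1}] r8c5 has the single candidate 1 ⇒ r8c5=1.
Step 21. [r9c4∈{6}] r9c4 has the single candidate 6 ⇒ r9c4=6.
Step 22. [r3c7∈{5}] r3c7 has the single candidate 5, so r3c7=5.
Step 23. [r6c4∈{3}] r6c4 is down to just 3, so r6c4=3.
Step 24. [r1c7∈{6}] nothing but 6 survives at r1c7 ⇒ r1c7=6.
Step 25. [r5c9∈{7}] only 7 remains possible at r5c9 ⇒ r5c9=7.
Step 26. [r9c7∈{9}] nothing but 9 survives at r9c7, so r9c7=9.
Step 27. [r4c8∈{6}] only 6 remains possible at r4c8 ⇒ r4c8=6.
Step 28. [r2c8∈{9}] only 9 remains possible at r2c8. So r2c8=9.
Step 29. [r8c1∈{3}] only 3 remains possible at r8c1 ⇒ r8c1=3.
Step 30. [r8c4∈{8}] r8c4 is down to just 8. So r8c4=8.
Step 31. [r4c3∈{4}] r4c3 has the single candidate 4, so r4c3=4.
Step 32. [r9c9∈{3}] r9c9 has the single candidate 3 ⇒ r9c9=3.
Step 33. [r8c8∈{7}] only 7 remains possible at r8c8, so r8c8=7.
Step 34. [r1c1∈{7}] r1c1's peers cover all but 7 ⇒ r1c1=7.
Step 35. [r9c5∈{4}] r9c5 is down to just 4. So r9c5=4.
Step 36. [r4c1∈{9}] only 9 remains possible at r4c1. So r4c1=9.
Step 37. [r2c3∈{5}] nothing but 5 survives at r2c3, so r2c3=5.

Answer: 7 9 1 5 3 8 6 2 4 / 8 3 5 2 6 4 7 9 1 / 4 6 2 9 7 1 5 3 8 / 9 2 4 1 8 7 3 6 5 / 6 8 3 4 9 5 2 1 7 / 5 1 7 3 2 6 8 4 9 / 2 4 9 7 5 3 1 8 6 / 3 5 6 8 1 9 4 7 2 / 1 7 8 6 4 2 9 5 3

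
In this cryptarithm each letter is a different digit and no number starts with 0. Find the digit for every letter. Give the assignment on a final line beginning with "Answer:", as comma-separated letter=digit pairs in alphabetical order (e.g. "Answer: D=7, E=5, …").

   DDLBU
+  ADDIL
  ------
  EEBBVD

Step 1. [col 1: U + L ≡ D (mod 10)] U=9 is one option consistent with column 1 (U + L ≡ D (mod 10), carry-in 0) — take it. So U=9.
Step 2. [col 1: U + L ≡ D (mod 10)] D=7 is one option consistent with column 1 (U + L ≡ D (mod 10), carry-in 0) — take it, so D=7.
Step 3. [E] the sum has 6 digits but both addends have 5; that extra leading digit E is the final carry, namely 1, so E=1.
Step 4. [col 1: U + L ≡ D (mod 10)] column 1: given U=9, D=7, carry-in 0, and digits 1,7,9 already taken and all letters distinct, U+L≡D (mod 10) forces L=8 ⇒ L=8.
Step 5. [col 2: B + I ≡ V (mod 10)] V=6 is one option consistent with column 2 (B + I ≡ V (mod 10), carry-in 1) — take it, so V=6.
Step 6. [col 2: B + I ≡ V (mod 10)] column 2 (B + I ≡ V (mod 10), carry-in 1) doesn't pin I yet; pick I=0 and continue. So I=0.
Step 7. [col 2: B + I ≡ V (mod 10)] column 2 reads B+I+carry(1)=V with I=0, V=6; with digits 0,1,6,7,8,9 already taken and all letters distinct, the only value for B is 5, so B=5.
Step 8. [col 5: D + A ≡ E (mod 10)] column 5: given D=7, E=1, carry-in 1, and digits 0,1,5,6,7,8,9 already taken and all letters distinct, D+A≡E (mod 10) forces A=3. So A=3.

Answer: A=3, B=5, D=7, E=1, I=0, L=8, U=9, V=6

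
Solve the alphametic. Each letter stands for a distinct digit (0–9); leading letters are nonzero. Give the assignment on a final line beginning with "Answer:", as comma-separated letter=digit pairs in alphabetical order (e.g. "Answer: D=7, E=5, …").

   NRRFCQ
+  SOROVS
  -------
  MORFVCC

Step 1. [col 1: Q + S ≡ C (mod 10)] several values work for C in column 1 (Q + S ≡ C (mod 10), carry-in 0); try C=2 ⇒ C=2.
Step 2. [col 1: Q + S ≡ C (mod 10)] column 1 (Q + S ≡ C (mod 10), carry-in 0) doesn't pin S yet; pick S=7 and continue. So S=7.
Step 3. [col 1: Q + S ≡ C (mod 10)] column 1 reads Q+S+carry(0)=C with S=7, C=2; with digits 2,7 already taken and all letters distinct, the only value for Q is 5, so Q=5.
Step 4. [col 2: C + V ≡ C (mod 10)] in column 2 we have C+V≡C with carry-in 1; given C=2 and digits 2,5,7 already taken and all letters distinct, that pins V to 9. So V=9.
Step 5. [col 3: F + O ≡ V (mod 10)] F=8 is one option consistent with column 3 (F + O ≡ V (mod 10), carry-in 1) — take it. So F=8.
Step 6. [M] adding two 6-digit numbers gives at most 6+1 digits, and here it does — M is that final carry and must be 1. So M=1.
Step 7. [col 3: F + O ≡ V (mod 10)] column 3 reads F+O+carry(1)=V with F=8, V=9; with digits 1,2,5,7,8,9 already taken and all letters distinct, the only value for O is 0. So O=0.
Step 8. [col 4: R + R ≡ F (mod 10)] column 4 reads R+R+carry(0)=F with F=8; with digits 0,1,2,5,7,8,9 already taken and all letters distinct, the only value for R is 4 ⇒ R=4.
Step 9. [col 6: N + S ≡ O (mod 10)] column 6 reads N+S+carry(0)=O with S=7, O=0; with digits 0,1,2,4,5,7,8,9 already taken and all letters distinct, the only value for N is 3 ⇒ N=3.

Answer: C=2, F=8, M=1, N=3, O=0, Q=5, R=4, S=7, V=9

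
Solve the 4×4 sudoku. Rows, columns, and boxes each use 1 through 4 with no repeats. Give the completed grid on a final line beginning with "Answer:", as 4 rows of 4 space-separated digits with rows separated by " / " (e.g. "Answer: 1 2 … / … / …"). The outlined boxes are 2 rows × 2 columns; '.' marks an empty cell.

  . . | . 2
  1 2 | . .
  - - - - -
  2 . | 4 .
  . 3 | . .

Step 1. [r1c1∈{3,4}] 3 has one home in col 1: r1c1 ⇒ r1c1=3.
Step 2. [r4c4∈{1}] nothing but 1 survives at r4c4. So r4c4=1.
Step 3. [r2c3∈{3}] nothing but 3 survives at r2c3. So r2c3=3.
Step 4. [r3c2∈{1}] r3c2 is down to just 1, so r3c2=1.
Step 5. [r4c3∈{2}] r4c3 has the single candidate 2, so r4c3=2.
Step 6. [r1c3∈{1}] nothing but 1 survives at r1c3. So r1c3=1.
Step 7. [r2c4∈{4}] r2c4 is down to just 4 ⇒ r2c4=4.
Step 8. [r3c4∈{3}] only 3 remains possible at r3c4. So r3c4=3.
Step 9. [r1c2∈{4}] r1c2 is down to just 4, so r1c2=4.
Step 10. [r4c1∈{4}] r4c1 has the single candidate 4 ⇒ r4c1=4.

Answer: 3 4 1 2 / 1 2 3 4 / 2 1 4 3 / 4 3 2 1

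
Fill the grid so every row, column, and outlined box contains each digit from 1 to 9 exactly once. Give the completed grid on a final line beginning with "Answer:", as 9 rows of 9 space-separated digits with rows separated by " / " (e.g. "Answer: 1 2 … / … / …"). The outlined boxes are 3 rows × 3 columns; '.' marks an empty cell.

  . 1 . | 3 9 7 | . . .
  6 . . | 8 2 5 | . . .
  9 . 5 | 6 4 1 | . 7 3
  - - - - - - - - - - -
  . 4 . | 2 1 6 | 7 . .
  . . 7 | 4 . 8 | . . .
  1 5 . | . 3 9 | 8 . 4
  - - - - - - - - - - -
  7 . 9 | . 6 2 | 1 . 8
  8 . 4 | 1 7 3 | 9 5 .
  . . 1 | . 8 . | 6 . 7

Step 1. [r5c7∈{2,3,5}] in col 7, 3 fits only at r5c7 ⇒ r5c7=3.
Step 2. [r5c1∈{2}] only 2 remains possible at r5c1. So r5c1=2.
Step 3. [r1c3∈{2,8}] r1c3 is the only open cell in col 3 admitting 2, so r1c3=2.
Step 4. [r4c8∈{9}] r4c8's peers cover all but 9, so r4c8=9.
Step 5. [r7c2∈{3}] nothing but 3 survives at r7c2. So r7c2=3.
Step 6. [r7c8∈{4}] r7c8's peers cover all but 4, so r7c8=4.
Step 7. [r9c2∈{2}] r9c2 has the single candidate 2, so r9c2=2.
Step 8. [r2c8∈{1}] r2c8 has the single candidate 1 ⇒ r2c8=1.
Step 9. [r5c8∈{6}] r5c8 has the single candidate 6, so r5c8=6.
Step 10. [r1c7∈{4,5}] 5 has one home in col 7: r1c7 ⇒ r1c7=5.
Step 11. [r5c5∈{5}] r5c5 has the single candidate 5. So r5c5=5.
Step 12. [r7c4∈{5}] r7c4 is down to just 5, so r7c4=5.
Step 13. [r2c3∈{3}] r2c3's peers cover all but 3. So r2c3=3.
Step 14. [r4c9∈{5}] nothing but 5 survives at r4c9 ⇒ r4c9=5.
Step 15. [r3c2∈{8}] nothing but 8 survives at r3c2, so r3c2=8.
Step 16. [r9c4∈{9}] r9c4 has the single candidate 9 ⇒ r9c4=9.
Step 17. [r6c4∈{7}] r6c4 has the single candidate 7. So r6c4=7.
Step 18. [r3c7∈{2}] r3c7 is down to just 2 ⇒ r3c7=2.
Step 19. [r8c2∈{6}] r8c2 is down to just 6 ⇒ r8c2=6.
Step 20. [r8c9∈{2}] only 2 remains possible at r8c9, so r8c9=2.
Step 21. [r9c6∈{4}] nothing but 4 survives at r9c6. So r9c6=4.
Step 22. [r2c2∈{7}] r2c2's peers cover all but 7. So r2c2=7.
Step 23. [r1c1∈{4}] r1c1 is down to just 4. So r1c1=4.
Step 24. [r9c8∈{3}] nothing but 3 survives at r9c8. So r9c8=3.
Step 25. [r5c9∈{1}] r5c9's peers cover all but 1 ⇒ r5c9=1.
Step 26. [r1c9∈{6}] r1c9 has the single candidate 6. So r1c9=6.
Step 27. [r6c3∈{6}] only 6 remains possible at r6c3. So r6c3=6.
Step 28. [r4c3∈{8}] nothing but 8 survives at r4c3. So r4c3=8.
Step 29. [r4c1∈{3}] r4c1 has the single candidate 3, so r4c1=3.
Step 30. [r2c9∈{9}] r2c9 has the single candidate 9 ⇒ r2c9=9.
Step 31. [r6c8∈{2}] r6c8's peers cover all but 2 ⇒ r6c8=2.
Step 32. [r2c7∈{4}] r2c7's peers cover all but 4 ⇒ r2c7=4.
Step 33. [r1c8∈{8}] r1c8's peers cover all but 8 ⇒ r1c8=8.
Step 34. [r5c2∈{9}] only 9 remains possible at r5c2, so r5c2=9.
Step 35. [r9c1∈{5}] r9c1 has the single candidate 5, so r9c1=5.

Answer: 4 1 2 3 9 7 5 8 6 / 6 7 3 8 2 5 4 1 9 / 9 8 5 6 4 1 2 7 3 / 3 4 8 2 1 6 7 9 5 / 2 9 7 4 5 8 3 6 1 / 1 5 6 7 3 9 8 2 4 / 7 3 9 5 6 2 1 4 8 / 8 6 4 1 7 3 9 5 2 / 5 2 1 9 8 4 6 3 7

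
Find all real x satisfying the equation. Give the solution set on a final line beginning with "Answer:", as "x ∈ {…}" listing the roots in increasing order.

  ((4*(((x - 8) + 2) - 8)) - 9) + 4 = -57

Step 1. [((4*(((x - 8) + 2) - 8)) - 9) + 4 = -57] +4 is outermost — subtract 4 both sides ⇒ sub: (4*(((x - 8) + 2) - 8)) - 9 = -61.
Step 2. [(4*(((x - 8) + 2) - 8)) - 9 = -61] 9 comes off first (add 9) ⇒ sub: 4*(((x - 8) + 2) - 8) = -52.
Step 3. [4*(((x - 8) + 2) - 8) = -52] leading coefficient 4: divide by 4 ⇒ div: ((x - 8) + 2) - 8 = -13.
Step 4. [((x - 8) + 2) - 8 = -13] add 8: x sits inside (… - 8). So sub: (x - 8) + 2 = -5.
Step 5. [(x - 8) + 2 = -5] peel the +2: subtract 2 from each side. So sub: x - 8 = -7.
Step 6. [x - 8 = -7] peel the -8: add 8 from each side. So sub: x = 1.

Answer: x ∈ {1}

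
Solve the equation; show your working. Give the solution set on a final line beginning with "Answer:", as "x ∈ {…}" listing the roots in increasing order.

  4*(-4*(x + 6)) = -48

Step 1. [4*(-4*(x + 6)) = -48] divide by the outer 4 ⇒ div: -4*(x + 6) = -12.
Step 2. [-4*(x + 6) = -12] -4·(inner) — divide through by -4, so div: x + 6 = 3.
Step 3. [x + 6 = 3] 6 comes off first (subtract 6), so sub: x = -3.

Answer: x ∈ {-3}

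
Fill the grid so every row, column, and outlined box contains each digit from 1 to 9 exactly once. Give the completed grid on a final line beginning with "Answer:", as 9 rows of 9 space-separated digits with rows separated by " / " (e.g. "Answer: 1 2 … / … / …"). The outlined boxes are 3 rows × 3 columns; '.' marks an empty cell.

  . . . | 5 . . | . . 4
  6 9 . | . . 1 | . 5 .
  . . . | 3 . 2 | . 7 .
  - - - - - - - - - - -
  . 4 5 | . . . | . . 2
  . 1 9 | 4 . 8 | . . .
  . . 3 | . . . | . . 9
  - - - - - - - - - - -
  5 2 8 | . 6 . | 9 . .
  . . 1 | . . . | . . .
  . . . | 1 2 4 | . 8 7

Step 1. [r6c2∈{6,7,8}] r6c2 is the only open cell in box 4 admitting 6, so r6c2=6.
Step 2. [r7c4∈{7}] nothing but 7 survives at r7c4 ⇒ r7c4=7.
Step 3. [r1c8∈{1,2,3,6,9}] across col 8, 9 lands solely at r1c8, so r1c8=9.
Step 4. [r2c4∈{8}] only 8 remains possible at r2c4. So r2c4=8.
Step 5. [r1c5∈{7}] nothing but 7 survives at r1c5, so r1c5=7.
Step 6. [r9c7∈{3,5,6}] 5 has one home in row 9: r9c7 ⇒ r9c7=5.
Step 7. [r3c9∈{1,6,8}] col 9 places 8 nowhere but r3c9 ⇒ r3c9=8.
Step 8. [r8c1∈{3,4,7,9}] 4 has one home in box 7: r8c1 ⇒ r8c1=4.
Step 9. [r2c9∈{3}] nothing but 3 survives at r2c9 ⇒ r2c9=3.
Step 10. [r3c7∈{1,6}] in row 3, 6 fits only at r3c7 ⇒ r3c7=6.
Step 11. [r6c7∈{1,4,7,8}] 4 has one home in col 7: r6c7. So r6c7=4.
Step 12. [r4c7∈{1,3,7,8}] across col 7, 8 lands solely at r4c7. So r4c7=8.
Step 13. [r7c6∈{3}] r7c6 has the single candidate 3. So r7c6=3.
Step 14. [r4c4∈{6,9}] 6 has one home in col 4: r4c4 ⇒ r4c4=6.
Step 15. [r6c8∈{1}] nothing but 1 survives at r6c8 ⇒ r6c8=1.
Step 16. [r4c8∈{3}] r4c8 is down to just 3. So r4c8=3.
Step 17. [r9c2∈{3}] r9c2 is down to just 3, so r9c2=3.
Step 18. [r1c1∈{1,2,3,8}] across row 1, 3 lands solely at r1c1 ⇒ r1c1=3.
Step 19. [r3c5∈{4,9}] row 3 places 9 nowhere but r3c5 ⇒ r3c5=9.
Step 20. [r2c7∈{2}] r2c7 has the single candidate 2 ⇒ r2c7=2.
Step 21. [r4c1∈{7}] only 7 remains possible at r4c1. So r4c1=7.
Step 22. [r6c5∈{5}] r6c5 is down to just 5 ⇒ r6c5=5.
Step 23. [r8c9∈{6}] nothing but 6 survives at r8c9, so r8c9=6.
Step 24. [r2c3∈{4,7}] row 2 places 7 nowhere but r2c3. So r2c3=7.
Step 25. [r8c6∈{5,9}] r8c6 is the only open cell in row 8 admitting 5. So r8c6=5.
Step 26. [r5c1∈{2}] r5c1's peers cover all but 2 ⇒ r5c1=2.
Step 27. [r8c8∈{2}] r8c8 is down to just 2 ⇒ r8c8=2.
Step 28. [r8c5∈{8}] r8c5 is down to just 8. So r8c5=8.
Step 29. [r4c6∈{9}] r4c6's peers cover all but 9, so r4c6=9.
Step 30. [r7c8∈{4}] r7c8's peers cover all but 4, so r7c8=4.
Step 31. [r1c2∈{8}] r1c2's peers cover all but 8 ⇒ r1c2=8.
Step 32. [r8c2∈{7}] r8c2 is down to just 7 ⇒ r8c2=7.
Step 33. [r5c8∈{6}] r5c8 is down to just 6 ⇒ r5c8=6.
Step 34. [r6c4∈{2}] r6c4's peers cover all but 2. So r6c4=2.
Step 35. [r5c7∈{7}] nothing but 7 survives at r5c7 ⇒ r5c7=7.
Step 36. [r8c7∈{3}] r8c7 has the single candidate 3 ⇒ r8c7=3.
Step 37. [r7c9∈{1}] r7c9 has the single candidate 1. So r7c9=1.
Step 38. [r4c5∈{1}] only 1 remains possible at r4c5 ⇒ r4c5=1.
Step 39. [r6c1∈{8}] r6c1 has the single candidate 8, so r6c1=8.
Step 40. [r1c7∈{1}] r1c7 is down to just 1, so r1c7=1.
Step 41. [r2c5∈{4}] r2c5 is down to just 4, so r2c5=4.
Step 42. [r3c3∈{4}] only 4 remains possible at r3c3 ⇒ r3c3=4.
Step 43. [r5c5∈{3}] r5c5's peers cover all but 3. So r5c5=3.
Step 44. [r5c9∈{5}] r5c9 is down to just 5 ⇒ r5c9=5.
Step 45. [r9c3∈{6}] nothing but 6 survives at r9c3, so r9c3=6.
Step 46. [r3c1∈{1}] nothing but 1 survives at r3c1. So r3c1=1.
Step 47. [r8c4∈{9}] only 9 remains possible at r8c4. So r8c4=9.
Step 48. [r1c6∈{6}] nothing but 6 survives at r1c6. So r1c6=6.
Step 49. [r1c3∈{2}] r1c3 is down to just 2 ⇒ r1c3=2.
Step 50. [r3c2∈{5}] r3c2 has the single candidate 5, so r3c2=5.
Step 51. [r9c1∈{9}] only 9 remains possible at r9c1, so r9c1=9.
Step 52. [r6c6∈{7}] r6c6 is down to just 7 ⇒ r6c6=7.

Answer: 3 8 2 5 7 6 1 9 4 / 6 9 7 8 4 1 2 5 3 / 1 5 4 3 9 2 6 7 8 / 7 4 5 6 1 9 8 3 2 / 2 1 9 4 3 8 7 6 5 / 8 6 3 2 5 7 4 1 9 / 5 2 8 7 6 3 9 4 1 / 4 7 1 9 8 5 3 2 6 / 9 3 6 1 2 4 5 8 7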